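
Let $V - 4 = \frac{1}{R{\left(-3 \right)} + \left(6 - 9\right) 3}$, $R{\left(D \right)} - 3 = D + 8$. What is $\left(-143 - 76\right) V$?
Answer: $-657$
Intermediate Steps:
$R{\left(D \right)} = 11 + D$ ($R{\left(D \right)} = 3 + \left(D + 8\right) = 3 + \left(8 + D\right) = 11 + D$)
$V = 3$ ($V = 4 + \frac{1}{\left(11 - 3\right) + \left(6 - 9\right) 3} = 4 + \frac{1}{8 - 9} = 4 + \frac{1}{-1} = 4 - 1 = 3$)
$\left(-143 - 76\right) V = \left(-143 - 76\right) 3 = \left(-219\right) 3 = -657$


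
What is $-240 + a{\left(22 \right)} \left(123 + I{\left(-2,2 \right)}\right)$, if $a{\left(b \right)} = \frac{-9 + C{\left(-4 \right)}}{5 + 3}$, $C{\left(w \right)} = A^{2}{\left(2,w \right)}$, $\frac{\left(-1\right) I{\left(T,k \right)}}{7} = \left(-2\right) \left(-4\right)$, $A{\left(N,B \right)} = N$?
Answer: $- \frac{2255}{8} \approx -281.88$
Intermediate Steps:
$I{\left(T,k \right)} = -56$ ($I{\left(T,k \right)} = - 7 \left(\left(-2\right) \left(-4\right)\right) = \left(-7\right) 8 = -56$)
$C{\left(w \right)} = 4$ ($C{\left(w \right)} = 2^{2} = 4$)
$a{\left(b \right)} = - \frac{5}{8}$ ($a{\left(b \right)} = \frac{-9 + 4}{5 + 3} = - \frac{5}{8}$)
$-240 + a{\left(22 \right)} \left(123 + I{\left(-2,2 \right)}\right) = -240 - \frac{5 \left(123 - 56\right)}{8} = -240 - \frac{335}{8} = - \frac{2255}{8}$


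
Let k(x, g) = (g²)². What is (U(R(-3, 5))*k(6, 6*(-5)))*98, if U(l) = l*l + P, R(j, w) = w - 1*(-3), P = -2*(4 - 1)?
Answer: 4604040000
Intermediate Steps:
P = -6 (P = -2*3 = -6)
R(j, w) = 3 + w (R(j, w) = w + 3 = 3 + w)
U(l) = -6 + l² (U(l) = l*l - 6 = l² - 6 = -6 + l²)
k(x, g) = g⁴
(U(R(-3, 5))*k(6, 6*(-5)))*98 = ((-6 + (3 + 5)²)*(6*(-5))⁴)*98 = ((-6 + 8²)*(-30)⁴)*98 = ((-6 + 64)*810000)*98 = (58*810000)*98 = 46980000*98 = 4604040000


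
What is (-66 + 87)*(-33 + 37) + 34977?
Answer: 35061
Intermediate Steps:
(-66 + 87)*(-33 + 37) + 34977 = 21*4 + 34977 = 84 + 34977 = 35061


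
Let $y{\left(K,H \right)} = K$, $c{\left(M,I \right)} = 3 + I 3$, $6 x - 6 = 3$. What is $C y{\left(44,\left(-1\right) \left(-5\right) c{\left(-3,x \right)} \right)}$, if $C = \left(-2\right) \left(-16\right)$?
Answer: $1408$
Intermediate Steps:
$x = \frac{3}{2}$ ($x = 1 + \frac{1}{6} \cdot 3 = 1 + \frac{1}{2} = \frac{3}{2} \approx 1.5$)
$c{\left(M,I \right)} = 3 + 3 I$
$C = 32$
$C y{\left(44,\left(-1\right) \left(-5\right) c{\left(-3,x \right)} \right)} = 32 \cdot 44 = 1408$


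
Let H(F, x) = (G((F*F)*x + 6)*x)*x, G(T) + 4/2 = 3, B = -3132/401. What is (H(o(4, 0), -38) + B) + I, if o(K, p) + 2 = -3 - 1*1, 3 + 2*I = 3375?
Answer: 1251998/401 ≈ 3122.2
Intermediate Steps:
I = 1686 (I = -3/2 + (1/2)*3375 = -3/2 + 3375/2 = 1686)
B = -3132/401 (B = -3132*1/401 = -3132/401 ≈ -7.8105)
o(K, p) = -6 (o(K, p) = -2 + (-3 - 1*1) = -2 + (-3 - 1) = -2 - 4 = -6)
G(T) = 1 (G(T) = -2 + 3 = 1)
H(F, x) = x**2 (H(F, x) = (1*x)*x = x*x = x**2)
(H(o(4, 0), -38) + B) + I = ((-38)**2 - 3132/401) + 1686 = (1444 - 3132/401) + 1686 = 575912/401 + 1686 = 1251998/401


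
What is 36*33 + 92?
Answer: 1280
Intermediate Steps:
36*33 + 92 = 1188 + 92 = 1280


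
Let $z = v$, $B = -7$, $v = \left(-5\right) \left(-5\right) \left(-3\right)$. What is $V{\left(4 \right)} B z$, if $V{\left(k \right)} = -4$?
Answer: $-2100$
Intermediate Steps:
$v = -75$ ($v = 25 \left(-3\right) = -75$)
$z = -75$
$V{\left(4 \right)} B z = \left(-4\right) \left(-7\right) \left(-75\right) = 28 \left(-75\right) = -2100$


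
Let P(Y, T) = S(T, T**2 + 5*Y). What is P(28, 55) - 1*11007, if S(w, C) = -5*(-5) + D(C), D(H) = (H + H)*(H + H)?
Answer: 40057918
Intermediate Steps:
D(H) = 4*H**2 (D(H) = (2*H)*(2*H) = 4*H**2)
S(w, C) = 25 + 4*C**2 (S(w, C) = -5*(-5) + 4*C**2 = 25 + 4*C**2)
P(Y, T) = 25 + 4*(T**2 + 5*Y)**2
P(28, 55) - 1*11007 = (25 + 4*(55**2 + 5*28)**2) - 1*11007 = (25 + 4*(3025 + 140)**2) - 11007 = (25 + 4*3165**2) - 11007 = (25 + 4*10017225) - 11007 = (25 + 40068900) - 11007 = 40068925 - 11007 = 40057918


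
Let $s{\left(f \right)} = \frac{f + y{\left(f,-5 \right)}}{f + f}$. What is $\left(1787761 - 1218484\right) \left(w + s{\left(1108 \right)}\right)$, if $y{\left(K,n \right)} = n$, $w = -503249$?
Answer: $- \frac{634856959523637}{2216} \approx -2.8649 \cdot 10^{11}$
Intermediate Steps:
$s{\left(f \right)} = \frac{-5 + f}{2 f}$ ($s{\left(f \right)} = \frac{f - 5}{f + f} = \frac{-5 + f}{2 f}$)
$\left(1787761 - 1218484\right) \left(w + s{\left(1108 \right)}\right) = \left(1787761 - 1218484\right) \left(-503249 + \frac{-5 + 1108}{2 \cdot 1108}\right) = 569277 \left(-503249 + \frac{1}{2} \cdot \frac{1}{1108} \cdot 1103\right) = 569277 \left(-503249 + \frac{1103}{2216}\right) = 569277 \left(- \frac{1115198681}{2216}\right) = - \frac{634856959523637}{2216}$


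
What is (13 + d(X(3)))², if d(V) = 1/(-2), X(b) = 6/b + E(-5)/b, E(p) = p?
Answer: 625/4 ≈ 156.25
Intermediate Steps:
X(b) = 1/b (X(b) = 6/b - 5/b = 1/b)
d(V) = -½
(13 + d(X(3)))² = (13 - ½)² = (25/2)² = 625/4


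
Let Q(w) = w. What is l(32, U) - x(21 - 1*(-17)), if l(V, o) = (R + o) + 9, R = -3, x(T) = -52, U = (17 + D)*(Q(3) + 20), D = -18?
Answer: 35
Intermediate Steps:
U = -23 (U = (17 - 18)*(3 + 20) = -1*23 = -23)
l(V, o) = 6 + o (l(V, o) = (-3 + o) + 9 = 6 + o)
l(32, U) - x(21 - 1*(-17)) = (6 - 23) - 1*(-52) = -17 + 52 = 35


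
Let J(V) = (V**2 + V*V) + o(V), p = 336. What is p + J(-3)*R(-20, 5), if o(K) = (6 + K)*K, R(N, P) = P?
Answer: 381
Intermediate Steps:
o(K) = K*(6 + K)
J(V) = 2*V**2 + V*(6 + V) (J(V) = (V**2 + V*V) + V*(6 + V) = (V**2 + V**2) + V*(6 + V) = 2*V**2 + V*(6 + V))
p + J(-3)*R(-20, 5) = 336 + (3*(-3)*(2 - 3))*5 = 336 + (3*(-3)*(-1))*5 = 336 + 9*5 = 336 + 45 = 381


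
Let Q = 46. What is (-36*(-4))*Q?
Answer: 6624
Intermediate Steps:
(-36*(-4))*Q = -36*(-4)*46 = 144*46 = 6624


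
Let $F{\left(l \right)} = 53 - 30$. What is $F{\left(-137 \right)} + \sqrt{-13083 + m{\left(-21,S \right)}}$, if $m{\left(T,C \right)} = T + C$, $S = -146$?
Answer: $23 + 5 i \sqrt{530} \approx 23.0 + 115.11 i$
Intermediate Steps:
$m{\left(T,C \right)} = C + T$
$F{\left(l \right)} = 23$
$F{\left(-137 \right)} + \sqrt{-13083 + m{\left(-21,S \right)}} = 23 + \sqrt{-13083 - 167} = 23 + \sqrt{-13250} = 23 + 5 i \sqrt{530}$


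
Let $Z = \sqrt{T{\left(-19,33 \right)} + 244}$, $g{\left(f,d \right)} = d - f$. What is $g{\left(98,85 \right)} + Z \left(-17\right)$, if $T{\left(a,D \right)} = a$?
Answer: $-268$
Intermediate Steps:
$Z = 15$ ($Z = \sqrt{-19 + 244} = \sqrt{225} = 15$)
$g{\left(98,85 \right)} + Z \left(-17\right) = \left(85 - 98\right) + 15 \left(-17\right) = \left(85 - 98\right) - 255 = -13 - 255 = -268$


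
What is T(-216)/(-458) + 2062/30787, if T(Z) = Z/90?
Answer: 2545712/35251115 ≈ 0.072217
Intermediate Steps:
T(Z) = Z/90 (T(Z) = Z*(1/90) = Z/90)
T(-216)/(-458) + 2062/30787 = ((1/90)*(-216))/(-458) + 2062/30787 = -12/5*(-1/458) + 2062*(1/30787) = 6/1145 + 2062/30787 = 2545712/35251115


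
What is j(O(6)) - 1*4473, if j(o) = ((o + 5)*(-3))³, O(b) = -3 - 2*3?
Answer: -2745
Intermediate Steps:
O(b) = -9 (O(b) = -3 - 6 = -9)
j(o) = (-15 - 3*o)³ (j(o) = ((5 + o)*(-3))³ = (-15 - 3*o)³)
j(O(6)) - 1*4473 = -27*(5 - 9)³ - 1*4473 = -27*(-4)³ - 4473 = -27*(-64) - 4473 = 1728 - 4473 = -2745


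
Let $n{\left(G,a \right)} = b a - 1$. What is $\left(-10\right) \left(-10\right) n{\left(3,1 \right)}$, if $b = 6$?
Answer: $500$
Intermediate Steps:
$n{\left(G,a \right)} = -1 + 6 a$ ($n{\left(G,a \right)} = 6 a - 1 = -1 + 6 a$)
$\left(-10\right) \left(-10\right) n{\left(3,1 \right)} = \left(-10\right) \left(-10\right) \left(-1 + 6 \cdot 1\right) = 100 \left(-1 + 6\right) = 100 \cdot 5 = 500$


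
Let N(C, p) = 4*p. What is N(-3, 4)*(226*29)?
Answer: 104864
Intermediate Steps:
N(-3, 4)*(226*29) = (4*4)*(226*29) = 16*6554 = 104864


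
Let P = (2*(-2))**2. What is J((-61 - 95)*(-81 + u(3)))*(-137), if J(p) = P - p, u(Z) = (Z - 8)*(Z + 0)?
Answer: 2049520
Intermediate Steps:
u(Z) = Z*(-8 + Z) (u(Z) = (-8 + Z)*Z = Z*(-8 + Z))
P = 16 (P = (-4)**2 = 16)
J(p) = 16 - p
J((-61 - 95)*(-81 + u(3)))*(-137) = (16 - (-61 - 95)*(-81 + 3*(-8 + 3)))*(-137) = (16 - (-156)*(-81 + 3*(-5)))*(-137) = (16 - (-156)*(-81 - 15))*(-137) = (16 - (-156)*(-96))*(-137) = (16 - 1*14976)*(-137) = (16 - 14976)*(-137) = -14960*(-137) = 2049520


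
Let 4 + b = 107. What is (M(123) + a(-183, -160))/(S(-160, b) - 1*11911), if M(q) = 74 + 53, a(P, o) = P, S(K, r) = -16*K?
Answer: 56/9351 ≈ 0.0059887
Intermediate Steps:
b = 103 (b = -4 + 107 = 103)
M(q) = 127
(M(123) + a(-183, -160))/(S(-160, b) - 1*11911) = (127 - 183)/(-16*(-160) - 1*11911) = -56/(2560 - 11911) = -56/(-9351) = -56*(-1/9351) = 56/9351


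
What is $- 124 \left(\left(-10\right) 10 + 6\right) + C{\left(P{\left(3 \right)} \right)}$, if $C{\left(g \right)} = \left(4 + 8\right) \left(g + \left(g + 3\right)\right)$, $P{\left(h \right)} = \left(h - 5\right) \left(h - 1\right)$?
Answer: $11596$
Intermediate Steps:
$P{\left(h \right)} = \left(-1 + h\right) \left(-5 + h\right)$ ($P{\left(h \right)} = \left(-5 + h\right) \left(-1 + h\right) = \left(-1 + h\right) \left(-5 + h\right)$)
$C{\left(g \right)} = 36 + 24 g$ ($C{\left(g \right)} = 12 \left(g + \left(3 + g\right)\right) = 12 \left(3 + 2 g\right) = 36 + 24 g$)
$- 124 \left(\left(-10\right) 10 + 6\right) + C{\left(P{\left(3 \right)} \right)} = - 124 \left(\left(-10\right) 10 + 6\right) + \left(36 + 24 \left(5 + 3^{2} - 18\right)\right) = - 124 \left(-100 + 6\right) + \left(36 + 24 \left(5 + 9 - 18\right)\right) = \left(-124\right) \left(-94\right) + \left(36 + 24 \left(-4\right)\right) = 11656 + \left(36 - 96\right) = 11656 - 60 = 11596$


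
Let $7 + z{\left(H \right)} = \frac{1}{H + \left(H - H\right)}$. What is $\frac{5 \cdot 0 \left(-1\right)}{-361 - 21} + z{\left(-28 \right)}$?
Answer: $- \frac{197}{28} \approx -7.0357$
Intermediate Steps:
$z{\left(H \right)} = -7 + \frac{1}{H}$ ($z{\left(H \right)} = -7 + \frac{1}{H + \left(H - H\right)} = -7 + \frac{1}{H + 0} = -7 + \frac{1}{H}$)
$\frac{5 \cdot 0 \left(-1\right)}{-361 - 21} + z{\left(-28 \right)} = \frac{5 \cdot 0 \left(-1\right)}{-361 - 21} - \left(7 - \frac{1}{-28}\right) = \frac{0 \left(-1\right)}{-382} - \frac{197}{28} = \left(- \frac{1}{382}\right) 0 - \frac{197}{28} = 0 - \frac{197}{28} = - \frac{197}{28}$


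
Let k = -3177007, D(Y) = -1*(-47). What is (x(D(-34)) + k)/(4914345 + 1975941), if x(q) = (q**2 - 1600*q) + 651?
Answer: -3249347/6890286 ≈ -0.47158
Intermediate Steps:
D(Y) = 47
x(q) = 651 + q**2 - 1600*q
(x(D(-34)) + k)/(4914345 + 1975941) = ((651 + 47**2 - 1600*47) - 3177007)/(4914345 + 1975941) = ((651 + 2209 - 75200) - 3177007)/6890286 = (-72340 - 3177007)*(1/6890286) = -3249347*1/6890286 = -3249347/6890286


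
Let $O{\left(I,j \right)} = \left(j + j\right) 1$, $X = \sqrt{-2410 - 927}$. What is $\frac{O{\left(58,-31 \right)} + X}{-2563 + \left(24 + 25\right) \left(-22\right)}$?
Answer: $\frac{62}{3641} - \frac{i \sqrt{3337}}{3641} \approx 0.017028 - 0.015866 i$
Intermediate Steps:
$X = i \sqrt{3337}$ ($X = \sqrt{-3337} = i \sqrt{3337} \approx 57.767 i$)
$O{\left(I,j \right)} = 2 j$ ($O{\left(I,j \right)} = 2 j 1 = 2 j$)
$\frac{O{\left(58,-31 \right)} + X}{-2563 + \left(24 + 25\right) \left(-22\right)} = \frac{2 \left(-31\right) + i \sqrt{3337}}{-2563 + \left(24 + 25\right) \left(-22\right)} = \frac{-62 + i \sqrt{3337}}{-2563 + 49 \left(-22\right)} = \frac{-62 + i \sqrt{3337}}{-2563 - 1078} = \frac{-62 + i \sqrt{3337}}{-3641} = \left(-62 + i \sqrt{3337}\right) \left(- \frac{1}{3641}\right) = \frac{62}{3641} - \frac{i \sqrt{3337}}{3641}$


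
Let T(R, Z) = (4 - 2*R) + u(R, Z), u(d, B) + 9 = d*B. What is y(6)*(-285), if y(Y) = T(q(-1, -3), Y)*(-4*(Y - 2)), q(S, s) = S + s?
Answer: -95760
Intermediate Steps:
u(d, B) = -9 + B*d (u(d, B) = -9 + d*B = -9 + B*d)
T(R, Z) = -5 - 2*R + R*Z (T(R, Z) = (4 - 2*R) + (-9 + Z*R) = (4 - 2*R) + (-9 + R*Z) = -5 - 2*R + R*Z)
y(Y) = (3 - 4*Y)*(8 - 4*Y) (y(Y) = (-5 - 2*(-1 - 3) + (-1 - 3)*Y)*(-4*(Y - 2)) = (-5 - 2*(-4) - 4*Y)*(-4*(-2 + Y)) = (-5 + 8 - 4*Y)*(8 - 4*Y) = (3 - 4*Y)*(8 - 4*Y))
y(6)*(-285) = (4*(-3 + 4*6)*(-2 + 6))*(-285) = (4*(-3 + 24)*4)*(-285) = (4*21*4)*(-285) = 336*(-285) = -95760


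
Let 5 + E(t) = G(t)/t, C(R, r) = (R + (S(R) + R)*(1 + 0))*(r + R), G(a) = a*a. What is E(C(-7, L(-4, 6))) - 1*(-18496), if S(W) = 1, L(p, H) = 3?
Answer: 18543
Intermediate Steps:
G(a) = a²
C(R, r) = (1 + 2*R)*(R + r) (C(R, r) = (R + (1 + R)*(1 + 0))*(r + R) = (R + (1 + R)*1)*(R + r) = (R + (1 + R))*(R + r) = (1 + 2*R)*(R + r))
E(t) = -5 + t (E(t) = -5 + t²/t = -5 + t)
E(C(-7, L(-4, 6))) - 1*(-18496) = (-5 + (-7 + 3 + 2*(-7)² + 2*(-7)*3)) - 1*(-18496) = (-5 + (-7 + 3 + 2*49 - 42)) + 18496 = (-5 + (-7 + 3 + 98 - 42)) + 18496 = (-5 + 52) + 18496 = 47 + 18496 = 18543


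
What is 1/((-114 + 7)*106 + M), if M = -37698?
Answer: -1/49040 ≈ -2.0392e-5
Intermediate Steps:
1/((-114 + 7)*106 + M) = 1/((-114 + 7)*106 - 37698) = 1/(-107*106 - 37698) = 1/(-11342 - 37698) = 1/(-49040) = -1/49040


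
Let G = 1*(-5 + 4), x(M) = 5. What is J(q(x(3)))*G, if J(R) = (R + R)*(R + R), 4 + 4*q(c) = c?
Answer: -¼ ≈ -0.25000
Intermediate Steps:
q(c) = -1 + c/4
J(R) = 4*R² (J(R) = (2*R)*(2*R) = 4*R²)
G = -1 (G = 1*(-1) = -1)
J(q(x(3)))*G = (4*(-1 + (¼)*5)²)*(-1) = (4*(-1 + 5/4)²)*(-1) = (4*(¼)²)*(-1) = (4*(1/16))*(-1) = (¼)*(-1) = -¼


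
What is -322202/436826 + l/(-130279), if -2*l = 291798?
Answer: 10878161108/28454627227 ≈ 0.38230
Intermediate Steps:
l = -145899 (l = -1/2*291798 = -145899)
-322202/436826 + l/(-130279) = -322202/436826 - 145899/(-130279) = -322202*1/436826 - 145899*(-1/130279) = -161101/218413 + 145899/130279 = 10878161108/28454627227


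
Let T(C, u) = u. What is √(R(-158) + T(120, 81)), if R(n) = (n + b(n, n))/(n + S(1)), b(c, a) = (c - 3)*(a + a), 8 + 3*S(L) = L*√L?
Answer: 3*I*√6049537/481 ≈ 15.34*I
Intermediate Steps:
S(L) = -8/3 + L^(3/2)/3 (S(L) = -8/3 + (L*√L)/3 = -8/3 + L^(3/2)/3)
b(c, a) = 2*a*(-3 + c) (b(c, a) = (-3 + c)*(2*a) = 2*a*(-3 + c))
R(n) = (n + 2*n*(-3 + n))/(-7/3 + n) (R(n) = (n + 2*n*(-3 + n))/(n + (-8/3 + 1^(3/2)/3)) = (n + 2*n*(-3 + n))/(n + (-8/3 + (⅓)*1)) = (n + 2*n*(-3 + n))/(n + (-8/3 + ⅓)) = (n + 2*n*(-3 + n))/(n - 7/3) = (n + 2*n*(-3 + n))/(-7/3 + n))
√(R(-158) + T(120, 81)) = √(3*(-158)*(-5 + 2*(-158))/(-7 + 3*(-158)) + 81) = √(3*(-158)*(-5 - 316)/(-7 - 474) + 81) = √(3*(-158)*(-321)/(-481) + 81) = √(3*(-158)*(-1/481)*(-321) + 81) = √(-152154/481 + 81) = √(-113193/481) = 3*I*√6049537/481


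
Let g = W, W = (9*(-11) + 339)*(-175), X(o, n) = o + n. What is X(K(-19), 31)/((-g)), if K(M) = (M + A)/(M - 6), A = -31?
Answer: 11/14000 ≈ 0.00078571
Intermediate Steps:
K(M) = (-31 + M)/(-6 + M) (K(M) = (M - 31)/(M - 6) = (-31 + M)/(-6 + M))
X(o, n) = n + o
W = -42000 (W = (-99 + 339)*(-175) = 240*(-175) = -42000)
g = -42000
X(K(-19), 31)/((-g)) = (31 + (-31 - 19)/(-6 - 19))/((-1*(-42000))) = (31 - 50/(-25))/42000 = (31 - 1/25*(-50))*(1/42000) = (31 + 2)*(1/42000) = 33*(1/42000) = 11/14000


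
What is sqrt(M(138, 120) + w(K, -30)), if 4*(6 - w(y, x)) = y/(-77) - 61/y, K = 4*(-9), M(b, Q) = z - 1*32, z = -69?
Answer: I*sqrt(81570181)/924 ≈ 9.7745*I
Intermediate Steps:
M(b, Q) = -101 (M(b, Q) = -69 - 1*32 = -69 - 32 = -101)
K = -36
w(y, x) = 6 + y/308 + 61/(4*y) (w(y, x) = 6 - (y/(-77) - 61/y)/4 = 6 - (y*(-1/77) - 61/y)/4 = 6 - (-y/77 - 61/y)/4 = 6 - (-61/y - y/77)/4 = 6 + (y/308 + 61/(4*y)) = 6 + y/308 + 61/(4*y))
sqrt(M(138, 120) + w(K, -30)) = sqrt(-101 + (1/308)*(4697 - 36*(1848 - 36))/(-36)) = sqrt(-101 + (1/308)*(-1/36)*(4697 - 36*1812)) = sqrt(-101 + (1/308)*(-1/36)*(4697 - 65232)) = sqrt(-101 + (1/308)*(-1/36)*(-60535)) = sqrt(-101 + 60535/11088) = sqrt(-1059353/11088) = I*sqrt(81570181)/924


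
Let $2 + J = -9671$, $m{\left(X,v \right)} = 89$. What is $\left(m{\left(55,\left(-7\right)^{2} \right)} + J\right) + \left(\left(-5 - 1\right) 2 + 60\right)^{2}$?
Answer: $-7280$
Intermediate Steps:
$J = -9673$ ($J = -2 - 9671 = -9673$)
$\left(m{\left(55,\left(-7\right)^{2} \right)} + J\right) + \left(\left(-5 - 1\right) 2 + 60\right)^{2} = \left(89 - 9673\right) + \left(\left(-5 - 1\right) 2 + 60\right)^{2} = -9584 + \left(\left(-6\right) 2 + 60\right)^{2} = -9584 + \left(-12 + 60\right)^{2} = -9584 + 48^{2} = -9584 + 2304 = -7280$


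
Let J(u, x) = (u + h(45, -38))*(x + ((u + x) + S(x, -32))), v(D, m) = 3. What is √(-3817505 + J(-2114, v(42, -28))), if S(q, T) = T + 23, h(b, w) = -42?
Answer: √746747 ≈ 864.15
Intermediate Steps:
S(q, T) = 23 + T
J(u, x) = (-42 + u)*(-9 + u + 2*x) (J(u, x) = (u - 42)*(x + ((u + x) + (23 - 32))) = (-42 + u)*(x + ((u + x) - 9)) = (-42 + u)*(x + (-9 + u + x)) = (-42 + u)*(-9 + u + 2*x))
√(-3817505 + J(-2114, v(42, -28))) = √(-3817505 + (378 + (-2114)² - 84*3 - 51*(-2114) + 2*(-2114)*3)) = √(-3817505 + (378 + 4468996 - 252 + 107814 - 12684)) = √(-3817505 + 4564252) = √746747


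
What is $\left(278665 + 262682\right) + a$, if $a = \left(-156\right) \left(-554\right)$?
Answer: $627771$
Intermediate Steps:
$a = 86424$
$\left(278665 + 262682\right) + a = \left(278665 + 262682\right) + 86424 = 541347 + 86424 = 627771$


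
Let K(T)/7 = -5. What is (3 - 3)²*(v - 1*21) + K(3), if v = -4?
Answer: -35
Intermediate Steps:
K(T) = -35 (K(T) = 7*(-5) = -35)
(3 - 3)²*(v - 1*21) + K(3) = (3 - 3)²*(-4 - 1*21) - 35 = 0²*(-4 - 21) - 35 = 0*(-25) - 35 = 0 - 35 = -35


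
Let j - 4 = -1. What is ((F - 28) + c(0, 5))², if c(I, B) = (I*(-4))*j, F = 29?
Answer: 1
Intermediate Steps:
j = 3 (j = 4 - 1 = 3)
c(I, B) = -12*I (c(I, B) = (I*(-4))*3 = -4*I*3 = -12*I)
((F - 28) + c(0, 5))² = ((29 - 28) - 12*0)² = (1 + 0)² = 1² = 1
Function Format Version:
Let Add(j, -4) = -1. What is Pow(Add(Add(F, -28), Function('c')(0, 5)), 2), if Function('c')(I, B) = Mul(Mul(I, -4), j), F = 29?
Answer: 1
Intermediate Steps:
j = 3 (j = Add(4, -1) = 3)
Function('c')(I, B) = Mul(-12, I) (Function('c')(I, B) = Mul(Mul(I, -4), 3) = Mul(Mul(-4, I), 3) = Mul(-12, I))
Pow(Add(Add(F, -28), Function('c')(0, 5)), 2) = Pow(Add(Add(29, -28), Mul(-12, 0)), 2) = Pow(Add(1, 0), 2) = Pow(1, 2) = 1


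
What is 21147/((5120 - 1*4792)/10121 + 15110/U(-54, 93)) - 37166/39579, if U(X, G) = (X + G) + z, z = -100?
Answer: -174138918984395/2017319228286 ≈ -86.322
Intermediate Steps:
U(X, G) = -100 + G + X (U(X, G) = (X + G) - 100 = (G + X) - 100 = -100 + G + X)
21147/((5120 - 1*4792)/10121 + 15110/U(-54, 93)) - 37166/39579 = 21147/((5120 - 1*4792)/10121 + 15110/(-100 + 93 - 54)) - 37166/39579 = 21147/((5120 - 4792)*(1/10121) + 15110/(-61)) - 37166*1/39579 = 21147/(328*(1/10121) + 15110*(-1/61)) - 37166/39579 = 21147/(328/10121 - 15110/61) - 37166/39579 = 21147/(-152908302/617381) - 37166/39579 = 21147*(-617381/152908302) - 37166/39579 = -4351918669/50969434 - 37166/39579 = -174138918984395/2017319228286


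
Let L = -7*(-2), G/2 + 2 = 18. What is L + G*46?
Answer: 1486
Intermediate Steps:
G = 32 (G = -4 + 2*18 = -4 + 36 = 32)
L = 14
L + G*46 = 14 + 32*46 = 14 + 1472 = 1486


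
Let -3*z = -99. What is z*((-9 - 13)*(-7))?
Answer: 5082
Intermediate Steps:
z = 33 (z = -1/3*(-99) = 33)
z*((-9 - 13)*(-7)) = 33*((-9 - 13)*(-7)) = 33*(-22*(-7)) = 33*154 = 5082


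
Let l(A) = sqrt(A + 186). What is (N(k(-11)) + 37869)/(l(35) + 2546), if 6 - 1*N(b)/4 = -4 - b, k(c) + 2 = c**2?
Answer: 19545642/1296379 - 7677*sqrt(221)/1296379 ≈ 14.989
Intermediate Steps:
k(c) = -2 + c**2
N(b) = 40 + 4*b (N(b) = 24 - 4*(-4 - b) = 24 + (16 + 4*b) = 40 + 4*b)
l(A) = sqrt(186 + A)
(N(k(-11)) + 37869)/(l(35) + 2546) = ((40 + 4*(-2 + (-11)**2)) + 37869)/(sqrt(186 + 35) + 2546) = ((40 + 4*(-2 + 121)) + 37869)/(sqrt(221) + 2546) = ((40 + 4*119) + 37869)/(2546 + sqrt(221)) = ((40 + 476) + 37869)/(2546 + sqrt(221)) = (516 + 37869)/(2546 + sqrt(221)) = 38385/(2546 + sqrt(221))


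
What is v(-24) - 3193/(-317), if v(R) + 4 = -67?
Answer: -19314/317 ≈ -60.927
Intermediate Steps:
v(R) = -71 (v(R) = -4 - 67 = -71)
v(-24) - 3193/(-317) = -71 - 3193/(-317) = -71 - 3193*(-1/317) = -71 + 3193/317 = -19314/317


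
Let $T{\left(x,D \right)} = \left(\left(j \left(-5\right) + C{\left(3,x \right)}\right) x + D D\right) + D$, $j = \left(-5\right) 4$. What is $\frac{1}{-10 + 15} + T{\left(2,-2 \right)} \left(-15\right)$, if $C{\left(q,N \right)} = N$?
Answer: $- \frac{15449}{5} \approx -3089.8$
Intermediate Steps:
$j = -20$
$T{\left(x,D \right)} = D + D^{2} + x \left(100 + x\right)$ ($T{\left(x,D \right)} = \left(\left(\left(-20\right) \left(-5\right) + x\right) x + D D\right) + D = \left(\left(100 + x\right) x + D^{2}\right) + D = \left(x \left(100 + x\right) + D^{2}\right) + D = \left(D^{2} + x \left(100 + x\right)\right) + D = D + D^{2} + x \left(100 + x\right)$)
$\frac{1}{-10 + 15} + T{\left(2,-2 \right)} \left(-15\right) = \frac{1}{-10 + 15} + \left(-2 + \left(-2\right)^{2} + 2^{2} + 100 \cdot 2\right) \left(-15\right) = \frac{1}{5} + \left(-2 + 4 + 4 + 200\right) \left(-15\right) = \frac{1}{5} + 206 \left(-15\right) = \frac{1}{5} - 3090 = - \frac{15449}{5}$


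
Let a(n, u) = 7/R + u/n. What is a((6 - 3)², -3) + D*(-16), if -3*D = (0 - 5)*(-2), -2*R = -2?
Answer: 60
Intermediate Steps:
R = 1 (R = -½*(-2) = 1)
a(n, u) = 7 + u/n (a(n, u) = 7/1 + u/n = 7*1 + u/n = 7 + u/n)
D = -10/3 (D = -(0 - 5)*(-2)/3 = -(-5)*(-2)/3 = -⅓*10 = -10/3 ≈ -3.3333)
a((6 - 3)², -3) + D*(-16) = (7 - 3/(6 - 3)²) - 10/3*(-16) = (7 - 3/(3²)) + 160/3 = (7 - 3/9) + 160/3 = (7 - 3*⅑) + 160/3 = (7 - ⅓) + 160/3 = 20/3 + 160/3 = 60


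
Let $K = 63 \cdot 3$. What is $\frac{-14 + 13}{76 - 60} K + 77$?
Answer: $\frac{1043}{16} \approx 65.188$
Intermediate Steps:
$K = 189$
$\frac{-14 + 13}{76 - 60} K + 77 = \frac{-14 + 13}{76 - 60} \cdot 189 + 77 = - \frac{1}{16} \cdot 189 + 77 = \left(-1\right) \frac{1}{16} \cdot 189 + 77 = \left(- \frac{1}{16}\right) 189 + 77 = - \frac{189}{16} + 77 = \frac{1043}{16}$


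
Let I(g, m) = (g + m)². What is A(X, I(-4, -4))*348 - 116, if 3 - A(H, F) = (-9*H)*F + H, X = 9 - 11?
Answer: -399272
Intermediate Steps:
X = -2
A(H, F) = 3 - H + 9*F*H (A(H, F) = 3 - ((-9*H)*F + H) = 3 - (-9*F*H + H) = 3 - (H - 9*F*H) = 3 + (-H + 9*F*H) = 3 - H + 9*F*H)
A(X, I(-4, -4))*348 - 116 = (3 - 1*(-2) + 9*(-4 - 4)²*(-2))*348 - 116 = (3 + 2 + 9*(-8)²*(-2))*348 - 116 = (3 + 2 + 9*64*(-2))*348 - 116 = (3 + 2 - 1152)*348 - 116 = -1147*348 - 116 = -399156 - 116 = -399272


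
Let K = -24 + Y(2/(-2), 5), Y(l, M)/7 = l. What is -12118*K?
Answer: 375658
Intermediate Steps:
Y(l, M) = 7*l
K = -31 (K = -24 + 7*(2/(-2)) = -24 + 7*(2*(-½)) = -24 + 7*(-1) = -24 - 7 = -31)
-12118*K = -12118*(-31) = 375658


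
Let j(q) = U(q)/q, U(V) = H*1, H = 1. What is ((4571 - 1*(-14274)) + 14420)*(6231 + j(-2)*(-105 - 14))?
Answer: 418506965/2 ≈ 2.0925e+8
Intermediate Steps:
U(V) = 1 (U(V) = 1*1 = 1)
j(q) = 1/q
((4571 - 1*(-14274)) + 14420)*(6231 + j(-2)*(-105 - 14)) = ((4571 - 1*(-14274)) + 14420)*(6231 + (-105 - 14)/(-2)) = ((4571 + 14274) + 14420)*(6231 - ½*(-119)) = (18845 + 14420)*(6231 + 119/2) = 33265*(12581/2) = 418506965/2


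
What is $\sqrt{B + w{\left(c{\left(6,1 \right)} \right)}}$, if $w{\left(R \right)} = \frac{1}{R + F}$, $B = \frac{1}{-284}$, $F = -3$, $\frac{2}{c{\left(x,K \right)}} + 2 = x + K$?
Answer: $\frac{i \sqrt{1322659}}{1846} \approx 0.62301 i$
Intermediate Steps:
$c{\left(x,K \right)} = \frac{2}{-2 + K + x}$ ($c{\left(x,K \right)} = \frac{2}{-2 + \left(x + K\right)} = \frac{2}{-2 + \left(K + x\right)} = \frac{2}{-2 + K + x}$)
$B = - \frac{1}{284} \approx -0.0035211$
$w{\left(R \right)} = \frac{1}{-3 + R}$ ($w{\left(R \right)} = \frac{1}{R - 3} = \frac{1}{-3 + R}$)
$\sqrt{B + w{\left(c{\left(6,1 \right)} \right)}} = \sqrt{- \frac{1}{284} + \frac{1}{-3 + \frac{2}{-2 + 1 + 6}}} = \sqrt{- \frac{1}{284} + \frac{1}{-3 + \frac{2}{5}}} = \sqrt{- \frac{1}{284} + \frac{1}{- \frac{13}{5}}} = \sqrt{- \frac{1}{284} - \frac{5}{13}} = \sqrt{- \frac{1433}{3692}} = \frac{i \sqrt{1322659}}{1846}$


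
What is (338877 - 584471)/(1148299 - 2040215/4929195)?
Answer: -6371477457/29790461311 ≈ -0.21388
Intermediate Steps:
(338877 - 584471)/(1148299 - 2040215/4929195) = -245594/(1148299 - 2040215*1/4929195) = -245594/(1148299 - 408043/985839) = -245594/1132037529818/985839 = -245594*985839/1132037529818 = -6371477457/29790461311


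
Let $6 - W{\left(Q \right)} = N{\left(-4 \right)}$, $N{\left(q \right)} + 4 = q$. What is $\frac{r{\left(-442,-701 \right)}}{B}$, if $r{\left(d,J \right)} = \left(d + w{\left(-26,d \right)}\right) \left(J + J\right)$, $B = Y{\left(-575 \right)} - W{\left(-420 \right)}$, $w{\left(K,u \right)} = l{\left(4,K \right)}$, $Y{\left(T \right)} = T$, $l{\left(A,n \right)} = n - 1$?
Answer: $- \frac{657538}{589} \approx -1116.4$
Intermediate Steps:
$l{\left(A,n \right)} = -1 + n$
$w{\left(K,u \right)} = -1 + K$
$N{\left(q \right)} = -4 + q$
$W{\left(Q \right)} = 14$ ($W{\left(Q \right)} = 6 - \left(-4 - 4\right) = 6 - -8 = 6 + 8 = 14$)
$B = -589$ ($B = -575 - 14 = -589$)
$r{\left(d,J \right)} = 2 J \left(-27 + d\right)$ ($r{\left(d,J \right)} = \left(d - 27\right) \left(J + J\right) = \left(d - 27\right) 2 J = \left(-27 + d\right) 2 J = 2 J \left(-27 + d\right)$)
$\frac{r{\left(-442,-701 \right)}}{B} = \frac{2 \left(-701\right) \left(-27 - 442\right)}{-589} = 2 \left(-701\right) \left(-469\right) \left(- \frac{1}{589}\right) = 657538 \left(- \frac{1}{589}\right) = - \frac{657538}{589}$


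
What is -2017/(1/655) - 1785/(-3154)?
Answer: -4166858005/3154 ≈ -1.3211e+6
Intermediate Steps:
-2017/(1/655) - 1785/(-3154) = -2017/1/655 - 1785*(-1/3154) = -2017*655 + 1785/3154 = -1321135 + 1785/3154 = -4166858005/3154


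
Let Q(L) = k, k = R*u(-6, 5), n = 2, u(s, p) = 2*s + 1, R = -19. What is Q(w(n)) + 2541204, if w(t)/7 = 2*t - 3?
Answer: 2541413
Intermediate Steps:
u(s, p) = 1 + 2*s
w(t) = -21 + 14*t (w(t) = 7*(2*t - 3) = 7*(-3 + 2*t) = -21 + 14*t)
k = 209 (k = -19*(1 + 2*(-6)) = -19*(1 - 12) = -19*(-11) = 209)
Q(L) = 209
Q(w(n)) + 2541204 = 209 + 2541204 = 2541413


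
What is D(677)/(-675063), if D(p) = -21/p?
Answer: 7/152339217 ≈ 4.5950e-8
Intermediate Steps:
D(677)/(-675063) = -21/677/(-675063) = -21*1/677*(-1/675063) = -21/677*(-1/675063) = 7/152339217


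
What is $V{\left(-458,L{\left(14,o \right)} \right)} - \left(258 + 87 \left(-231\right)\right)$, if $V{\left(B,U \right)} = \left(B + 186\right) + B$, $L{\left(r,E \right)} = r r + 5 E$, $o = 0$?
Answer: $19109$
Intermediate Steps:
$L{\left(r,E \right)} = r^{2} + 5 E$
$V{\left(B,U \right)} = 186 + 2 B$ ($V{\left(B,U \right)} = \left(186 + B\right) + B = 186 + 2 B$)
$V{\left(-458,L{\left(14,o \right)} \right)} - \left(258 + 87 \left(-231\right)\right) = \left(186 + 2 \left(-458\right)\right) - \left(258 + 87 \left(-231\right)\right) = \left(186 - 916\right) - \left(258 - 20097\right) = -730 - -19839 = -730 + 19839 = 19109$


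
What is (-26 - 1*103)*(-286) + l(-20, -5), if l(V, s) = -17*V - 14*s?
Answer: 37304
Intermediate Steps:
(-26 - 1*103)*(-286) + l(-20, -5) = (-26 - 1*103)*(-286) + (-17*(-20) - 14*(-5)) = (-26 - 103)*(-286) + (340 + 70) = -129*(-286) + 410 = 36894 + 410 = 37304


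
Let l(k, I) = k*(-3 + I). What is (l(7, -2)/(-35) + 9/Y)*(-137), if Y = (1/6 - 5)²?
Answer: -159605/841 ≈ -189.78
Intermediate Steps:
Y = 841/36 (Y = (⅙ - 5)² = (-29/6)² = 841/36 ≈ 23.361)
(l(7, -2)/(-35) + 9/Y)*(-137) = ((7*(-3 - 2))/(-35) + 9/(841/36))*(-137) = ((7*(-5))*(-1/35) + 9*(36/841))*(-137) = (-35*(-1/35) + 324/841)*(-137) = (1 + 324/841)*(-137) = (1165/841)*(-137) = -159605/841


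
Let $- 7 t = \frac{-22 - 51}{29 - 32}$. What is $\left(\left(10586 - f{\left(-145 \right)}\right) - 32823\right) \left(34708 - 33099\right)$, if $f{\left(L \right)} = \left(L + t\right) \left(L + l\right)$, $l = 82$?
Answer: $-50829919$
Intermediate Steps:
$t = - \frac{73}{21}$ ($t = - \frac{\left(-22 - 51\right) \frac{1}{29 - 32}}{7} = - \frac{\left(-73\right) \frac{1}{-3}}{7} = - \frac{\left(-73\right) \left(- \frac{1}{3}\right)}{7} = \left(- \frac{1}{7}\right) \frac{73}{3} = - \frac{73}{21} \approx -3.4762$)
$f{\left(L \right)} = \left(82 + L\right) \left(- \frac{73}{21} + L\right)$ ($f{\left(L \right)} = \left(L - \frac{73}{21}\right) \left(L + 82\right) = \left(- \frac{73}{21} + L\right) \left(82 + L\right) = \left(82 + L\right) \left(- \frac{73}{21} + L\right)$)
$\left(\left(10586 - f{\left(-145 \right)}\right) - 32823\right) \left(34708 - 33099\right) = \left(\left(10586 - \left(- \frac{5986}{21} + \left(-145\right)^{2} + \frac{1649}{21} \left(-145\right)\right)\right) - 32823\right) \left(34708 - 33099\right) = \left(\left(10586 - \left(- \frac{5986}{21} + 21025 - \frac{239105}{21}\right)\right) - 32823\right) 1609 = \left(\left(10586 - 9354\right) - 32823\right) 1609 = \left(1232 - 32823\right) 1609 = \left(-31591\right) 1609 = -50829919$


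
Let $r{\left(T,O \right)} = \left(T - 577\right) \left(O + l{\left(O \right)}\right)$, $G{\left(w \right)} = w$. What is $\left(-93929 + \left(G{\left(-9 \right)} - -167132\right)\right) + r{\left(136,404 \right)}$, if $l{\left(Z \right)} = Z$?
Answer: $-283134$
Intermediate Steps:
$r{\left(T,O \right)} = 2 O \left(-577 + T\right)$ ($r{\left(T,O \right)} = \left(T - 577\right) \left(O + O\right) = \left(-577 + T\right) 2 O = 2 O \left(-577 + T\right)$)
$\left(-93929 + \left(G{\left(-9 \right)} - -167132\right)\right) + r{\left(136,404 \right)} = \left(-93929 - -167123\right) + 2 \cdot 404 \left(-577 + 136\right) = \left(-93929 + \left(-9 + 167132\right)\right) + 2 \cdot 404 \left(-441\right) = \left(-93929 + 167123\right) - 356328 = 73194 - 356328 = -283134$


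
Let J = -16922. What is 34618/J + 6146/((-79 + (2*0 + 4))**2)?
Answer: -45361819/47593125 ≈ -0.95312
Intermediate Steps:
34618/J + 6146/((-79 + (2*0 + 4))**2) = 34618/(-16922) + 6146/((-79 + (2*0 + 4))**2) = 34618*(-1/16922) + 6146/((-79 + (0 + 4))**2) = -17309/8461 + 6146/((-79 + 4)**2) = -17309/8461 + 6146/((-75)**2) = -17309/8461 + 6146/5625 = -45361819/47593125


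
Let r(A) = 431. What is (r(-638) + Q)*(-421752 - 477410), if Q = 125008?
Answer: -112789982118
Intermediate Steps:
(r(-638) + Q)*(-421752 - 477410) = (431 + 125008)*(-421752 - 477410) = 125439*(-899162) = -112789982118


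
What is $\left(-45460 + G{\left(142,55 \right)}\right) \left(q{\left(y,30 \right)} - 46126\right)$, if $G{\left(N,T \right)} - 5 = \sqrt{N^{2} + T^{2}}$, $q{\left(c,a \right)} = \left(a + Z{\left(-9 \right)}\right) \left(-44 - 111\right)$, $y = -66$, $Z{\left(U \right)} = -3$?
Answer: $2286886505 - 50311 \sqrt{23189} \approx 2.2792 \cdot 10^{9}$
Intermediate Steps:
$q{\left(c,a \right)} = 465 - 155 a$ ($q{\left(c,a \right)} = \left(a - 3\right) \left(-44 - 111\right) = \left(-3 + a\right) \left(-155\right) = 465 - 155 a$)
$G{\left(N,T \right)} = 5 + \sqrt{N^{2} + T^{2}}$
$\left(-45460 + G{\left(142,55 \right)}\right) \left(q{\left(y,30 \right)} - 46126\right) = \left(-45460 + \left(5 + \sqrt{142^{2} + 55^{2}}\right)\right) \left(\left(465 - 4650\right) - 46126\right) = \left(-45460 + \left(5 + \sqrt{20164 + 3025}\right)\right) \left(\left(465 - 4650\right) - 46126\right) = \left(-45460 + \left(5 + \sqrt{23189}\right)\right) \left(-4185 - 46126\right) = \left(-45455 + \sqrt{23189}\right) \left(-50311\right) = 2286886505 - 50311 \sqrt{23189}$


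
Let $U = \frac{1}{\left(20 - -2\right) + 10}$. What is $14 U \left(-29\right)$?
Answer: $- \frac{203}{16} \approx -12.688$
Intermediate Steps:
$U = \frac{1}{32}$ ($U = \frac{1}{\left(20 + 2\right) + 10} = \frac{1}{22 + 10} = \frac{1}{32} \approx 0.03125$)
$14 U \left(-29\right) = 14 \cdot \frac{1}{32} \left(-29\right) = \frac{7}{16} \left(-29\right) = - \frac{203}{16}$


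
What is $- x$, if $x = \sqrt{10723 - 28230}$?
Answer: $- i \sqrt{17507} \approx - 132.31 i$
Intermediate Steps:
$x = i \sqrt{17507}$ ($x = \sqrt{-17507} = i \sqrt{17507} \approx 132.31 i$)
$- x = - i \sqrt{17507}$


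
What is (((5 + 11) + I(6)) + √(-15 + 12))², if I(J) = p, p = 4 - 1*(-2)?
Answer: (22 + I*√3)² ≈ 481.0 + 76.21*I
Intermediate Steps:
p = 6 (p = 4 + 2 = 6)
I(J) = 6
(((5 + 11) + I(6)) + √(-15 + 12))² = (((5 + 11) + 6) + √(-15 + 12))² = ((16 + 6) + √(-3))² = (22 + I*√3)²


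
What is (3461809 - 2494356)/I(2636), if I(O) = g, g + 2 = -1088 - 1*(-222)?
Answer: -967453/868 ≈ -1114.6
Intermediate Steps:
g = -868 (g = -2 + (-1088 - 1*(-222)) = -2 + (-1088 + 222) = -2 - 866 = -868)
I(O) = -868
(3461809 - 2494356)/I(2636) = (3461809 - 2494356)/(-868) = 967453*(-1/868) = -967453/868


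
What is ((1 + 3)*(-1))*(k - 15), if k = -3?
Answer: 72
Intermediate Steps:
((1 + 3)*(-1))*(k - 15) = ((1 + 3)*(-1))*(-3 - 15) = (4*(-1))*(-18) = -4*(-18) = 72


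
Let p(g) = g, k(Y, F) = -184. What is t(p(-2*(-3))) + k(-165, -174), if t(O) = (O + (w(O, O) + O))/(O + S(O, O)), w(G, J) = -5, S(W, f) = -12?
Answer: -1111/6 ≈ -185.17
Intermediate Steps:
t(O) = (-5 + 2*O)/(-12 + O) (t(O) = (O + (-5 + O))/(O - 12) = (-5 + 2*O)/(-12 + O))
t(p(-2*(-3))) + k(-165, -174) = (-5 + 2*(-2*(-3)))/(-12 - 2*(-3)) - 184 = (-5 + 2*6)/(-12 + 6) - 184 = (-5 + 12)/(-6) - 184 = -⅙*7 - 184 = -7/6 - 184 = -1111/6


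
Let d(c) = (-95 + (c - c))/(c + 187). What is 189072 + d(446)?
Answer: 119682481/633 ≈ 1.8907e+5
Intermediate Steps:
d(c) = -95/(187 + c) (d(c) = (-95 + 0)/(187 + c) = -95/(187 + c))
189072 + d(446) = 189072 - 95/(187 + 446) = 189072 - 95/633 = 119682481/633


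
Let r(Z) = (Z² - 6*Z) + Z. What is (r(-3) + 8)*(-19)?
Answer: -608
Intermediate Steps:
r(Z) = Z² - 5*Z
(r(-3) + 8)*(-19) = (-3*(-5 - 3) + 8)*(-19) = (-3*(-8) + 8)*(-19) = (24 + 8)*(-19) = 32*(-19) = -608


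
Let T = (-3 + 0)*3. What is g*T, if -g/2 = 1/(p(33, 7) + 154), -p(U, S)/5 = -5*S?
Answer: 18/329 ≈ 0.054711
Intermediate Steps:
p(U, S) = 25*S (p(U, S) = -(-25)*S = 25*S)
g = -2/329 (g = -2/(25*7 + 154) = -2/(175 + 154) = -2/329 ≈ -0.0060790)
T = -9 (T = -3*3 = -9)
g*T = -2/329*(-9) = 18/329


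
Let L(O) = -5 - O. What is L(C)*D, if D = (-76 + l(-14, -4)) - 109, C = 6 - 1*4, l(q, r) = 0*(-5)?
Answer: 1295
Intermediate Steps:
l(q, r) = 0
C = 2 (C = 6 - 4 = 2)
D = -185 (D = (-76 + 0) - 109 = -76 - 109 = -185)
L(C)*D = (-5 - 1*2)*(-185) = (-5 - 2)*(-185) = -7*(-185) = 1295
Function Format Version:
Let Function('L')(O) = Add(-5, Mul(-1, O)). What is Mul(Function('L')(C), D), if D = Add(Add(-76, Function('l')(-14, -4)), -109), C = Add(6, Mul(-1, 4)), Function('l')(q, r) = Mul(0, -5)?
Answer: 1295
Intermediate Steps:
Function('l')(q, r) = 0
C = 2 (C = Add(6, -4) = 2)
D = -185 (D = Add(Add(-76, 0), -109) = Add(-76, -109) = -185)
Mul(Function('L')(C), D) = Mul(Add(-5, Mul(-1, 2)), -185) = Mul(Add(-5, -2), -185) = Mul(-7, -185) = 1295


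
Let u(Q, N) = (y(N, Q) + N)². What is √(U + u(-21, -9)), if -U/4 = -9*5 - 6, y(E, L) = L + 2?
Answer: 2*√247 ≈ 31.432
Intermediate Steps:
y(E, L) = 2 + L
u(Q, N) = (2 + N + Q)² (u(Q, N) = ((2 + Q) + N)² = (2 + N + Q)²)
U = 204 (U = -4*(-9*5 - 6) = -4*(-45 - 6) = -4*(-51) = 204)
√(U + u(-21, -9)) = √(204 + (2 - 9 - 21)²) = √(204 + (-28)²) = √(204 + 784) = √988 = 2*√247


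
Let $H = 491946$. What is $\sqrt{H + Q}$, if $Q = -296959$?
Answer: $\sqrt{194987} \approx 441.57$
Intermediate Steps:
$\sqrt{H + Q} = \sqrt{491946 - 296959} = \sqrt{194987}$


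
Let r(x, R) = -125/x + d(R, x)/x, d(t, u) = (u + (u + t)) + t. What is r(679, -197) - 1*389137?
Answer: -264223184/679 ≈ -3.8914e+5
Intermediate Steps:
d(t, u) = 2*t + 2*u (d(t, u) = (u + (t + u)) + t = (t + 2*u) + t = 2*t + 2*u)
r(x, R) = -125/x + (2*R + 2*x)/x
r(679, -197) - 1*389137 = (-125 + 2*(-197) + 2*679)/679 - 1*389137 = (-125 - 394 + 1358)/679 - 389137 = (1/679)*839 - 389137 = 839/679 - 389137 = -264223184/679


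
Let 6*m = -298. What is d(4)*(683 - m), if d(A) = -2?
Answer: -4396/3 ≈ -1465.3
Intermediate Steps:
m = -149/3 (m = (1/6)*(-298) = -149/3 ≈ -49.667)
d(4)*(683 - m) = -2*(683 - 1*(-149/3)) = -2*(683 + 149/3) = -2*2198/3 = -4396/3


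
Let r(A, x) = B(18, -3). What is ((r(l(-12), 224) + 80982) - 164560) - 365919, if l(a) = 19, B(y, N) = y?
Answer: -449479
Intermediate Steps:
r(A, x) = 18
((r(l(-12), 224) + 80982) - 164560) - 365919 = ((18 + 80982) - 164560) - 365919 = (81000 - 164560) - 365919 = -83560 - 365919 = -449479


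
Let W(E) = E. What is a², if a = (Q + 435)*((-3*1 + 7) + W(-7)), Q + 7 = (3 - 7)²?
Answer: 1774224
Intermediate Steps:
Q = 9 (Q = -7 + (3 - 7)² = -7 + (-4)² = -7 + 16 = 9)
a = -1332 (a = (9 + 435)*((-3*1 + 7) - 7) = 444*((-3 + 7) - 7) = 444*(4 - 7) = 444*(-3) = -1332)
a² = (-1332)² = 1774224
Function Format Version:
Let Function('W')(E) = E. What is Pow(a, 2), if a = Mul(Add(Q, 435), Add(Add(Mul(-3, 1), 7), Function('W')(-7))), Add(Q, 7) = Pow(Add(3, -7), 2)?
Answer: 1774224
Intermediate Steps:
Q = 9 (Q = Add(-7, Pow(Add(3, -7), 2)) = Add(-7, Pow(-4, 2)) = Add(-7, 16) = 9)
a = -1332 (a = Mul(Add(9, 435), Add(Add(Mul(-3, 1), 7), -7)) = Mul(444, Add(Add(-3, 7), -7)) = Mul(444, Add(4, -7)) = Mul(444, -3) = -1332)
Pow(a, 2) = Pow(-1332, 2) = 1774224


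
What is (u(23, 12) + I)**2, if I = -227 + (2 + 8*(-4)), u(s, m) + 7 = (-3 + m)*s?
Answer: 3249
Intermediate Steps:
u(s, m) = -7 + s*(-3 + m) (u(s, m) = -7 + (-3 + m)*s = -7 + s*(-3 + m))
I = -257 (I = -227 + (2 - 32) = -227 - 30 = -257)
(u(23, 12) + I)**2 = ((-7 - 3*23 + 12*23) - 257)**2 = ((-7 - 69 + 276) - 257)**2 = (200 - 257)**2 = (-57)**2 = 3249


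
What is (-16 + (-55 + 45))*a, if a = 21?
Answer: -546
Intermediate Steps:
(-16 + (-55 + 45))*a = (-16 + (-55 + 45))*21 = (-16 - 10)*21 = -26*21 = -546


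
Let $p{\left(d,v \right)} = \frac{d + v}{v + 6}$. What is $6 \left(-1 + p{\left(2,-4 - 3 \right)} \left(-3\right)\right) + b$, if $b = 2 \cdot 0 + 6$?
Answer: $-90$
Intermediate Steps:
$p{\left(d,v \right)} = \frac{d + v}{6 + v}$
$b = 6$ ($b = 0 + 6 = 6$)
$6 \left(-1 + p{\left(2,-4 - 3 \right)} \left(-3\right)\right) + b = 6 \left(-1 + \frac{2 - 7}{6 - 7} \left(-3\right)\right) + 6 = 6 \left(-1 + \frac{1}{-1} \left(-5\right) \left(-3\right)\right) + 6 = 6 \left(-1 + \left(-1\right) \left(-5\right) \left(-3\right)\right) + 6 = 6 \left(-1 + 5 \left(-3\right)\right) + 6 = 6 \left(-1 - 15\right) + 6 = 6 \left(-16\right) + 6 = -96 + 6 = -90$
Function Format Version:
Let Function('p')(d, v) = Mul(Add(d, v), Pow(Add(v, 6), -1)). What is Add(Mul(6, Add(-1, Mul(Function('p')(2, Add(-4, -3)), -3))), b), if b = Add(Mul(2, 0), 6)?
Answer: -90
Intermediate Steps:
Function('p')(d, v) = Mul(Pow(Add(6, v), -1), Add(d, v)) (Function('p')(d, v) = Mul(Add(d, v), Pow(Add(6, v), -1)) = Mul(Pow(Add(6, v), -1), Add(d, v)))
b = 6 (b = Add(0, 6) = 6)
Add(Mul(6, Add(-1, Mul(Function('p')(2, Add(-4, -3)), -3))), b) = Add(Mul(6, Add(-1, Mul(Mul(Pow(Add(6, Add(-4, -3)), -1), Add(2, Add(-4, -3))), -3))), 6) = Add(Mul(6, Add(-1, Mul(Mul(Pow(Add(6, -7), -1), Add(2, -7)), -3))), 6) = Add(Mul(6, Add(-1, Mul(Mul(Pow(-1, -1), -5), -3))), 6) = Add(Mul(6, Add(-1, Mul(Mul(-1, -5), -3))), 6) = Add(Mul(6, Add(-1, Mul(5, -3))), 6) = Add(Mul(6, Add(-1, -15)), 6) = Add(Mul(6, -16), 6) = Add(-96, 6) = -90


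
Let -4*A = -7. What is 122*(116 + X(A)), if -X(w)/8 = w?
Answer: 12444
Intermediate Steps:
A = 7/4 (A = -¼*(-7) = 7/4 ≈ 1.7500)
X(w) = -8*w
122*(116 + X(A)) = 122*(116 - 8*7/4) = 122*(116 - 14) = 122*102 = 12444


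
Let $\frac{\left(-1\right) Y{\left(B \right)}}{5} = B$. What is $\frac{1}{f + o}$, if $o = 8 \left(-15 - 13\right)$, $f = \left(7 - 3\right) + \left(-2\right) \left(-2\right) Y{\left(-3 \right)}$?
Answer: $- \frac{1}{160} \approx -0.00625$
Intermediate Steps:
$Y{\left(B \right)} = - 5 B$
$f = 64$ ($f = \left(7 - 3\right) + \left(-2\right) \left(-2\right) \left(\left(-5\right) \left(-3\right)\right) = \left(7 - 3\right) + 4 \cdot 15 = 4 + 60 = 64$)
$o = -224$ ($o = 8 \left(-28\right) = -224$)
$\frac{1}{f + o} = \frac{1}{64 - 224} = \frac{1}{-160} = - \frac{1}{160}$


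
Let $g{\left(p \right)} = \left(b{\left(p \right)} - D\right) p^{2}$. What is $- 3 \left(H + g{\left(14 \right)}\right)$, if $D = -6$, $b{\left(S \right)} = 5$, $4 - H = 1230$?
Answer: $-2790$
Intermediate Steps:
$H = -1226$ ($H = 4 - 1230 = -1226$)
$g{\left(p \right)} = 11 p^{2}$ ($g{\left(p \right)} = \left(5 - -6\right) p^{2} = \left(5 + 6\right) p^{2} = 11 p^{2}$)
$- 3 \left(H + g{\left(14 \right)}\right) = - 3 \left(-1226 + 11 \cdot 14^{2}\right) = - 3 \left(-1226 + 11 \cdot 196\right) = - 3 \left(-1226 + 2156\right) = \left(-3\right) 930 = -2790$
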